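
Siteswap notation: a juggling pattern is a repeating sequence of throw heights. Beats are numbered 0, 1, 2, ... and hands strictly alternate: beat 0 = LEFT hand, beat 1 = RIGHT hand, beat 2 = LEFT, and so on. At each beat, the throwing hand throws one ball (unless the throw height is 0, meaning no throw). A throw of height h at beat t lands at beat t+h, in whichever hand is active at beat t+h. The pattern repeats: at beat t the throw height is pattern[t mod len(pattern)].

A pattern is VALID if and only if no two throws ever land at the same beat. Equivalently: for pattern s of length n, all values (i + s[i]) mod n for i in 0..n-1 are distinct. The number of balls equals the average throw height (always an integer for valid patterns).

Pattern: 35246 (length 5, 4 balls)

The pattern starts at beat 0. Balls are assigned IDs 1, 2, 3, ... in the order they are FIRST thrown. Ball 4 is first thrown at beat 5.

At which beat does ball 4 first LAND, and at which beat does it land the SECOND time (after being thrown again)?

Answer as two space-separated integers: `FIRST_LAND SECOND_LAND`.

Answer: 8 12

Derivation:
Beat 0 (L): throw ball1 h=3 -> lands@3:R; in-air after throw: [b1@3:R]
Beat 1 (R): throw ball2 h=5 -> lands@6:L; in-air after throw: [b1@3:R b2@6:L]
Beat 2 (L): throw ball3 h=2 -> lands@4:L; in-air after throw: [b1@3:R b3@4:L b2@6:L]
Beat 3 (R): throw ball1 h=4 -> lands@7:R; in-air after throw: [b3@4:L b2@6:L b1@7:R]
Beat 4 (L): throw ball3 h=6 -> lands@10:L; in-air after throw: [b2@6:L b1@7:R b3@10:L]
Beat 5 (R): throw ball4 h=3 -> lands@8:L; in-air after throw: [b2@6:L b1@7:R b4@8:L b3@10:L]
Beat 6 (L): throw ball2 h=5 -> lands@11:R; in-air after throw: [b1@7:R b4@8:L b3@10:L b2@11:R]
Beat 7 (R): throw ball1 h=2 -> lands@9:R; in-air after throw: [b4@8:L b1@9:R b3@10:L b2@11:R]
Beat 8 (L): throw ball4 h=4 -> lands@12:L; in-air after throw: [b1@9:R b3@10:L b2@11:R b4@12:L]
Beat 9 (R): throw ball1 h=6 -> lands@15:R; in-air after throw: [b3@10:L b2@11:R b4@12:L b1@15:R]
Beat 10 (L): throw ball3 h=3 -> lands@13:R; in-air after throw: [b2@11:R b4@12:L b3@13:R b1@15:R]
Beat 11 (R): throw ball2 h=5 -> lands@16:L; in-air after throw: [b4@12:L b3@13:R b1@15:R b2@16:L]
Beat 12 (L): throw ball4 h=2 -> lands@14:L; in-air after throw: [b3@13:R b4@14:L b1@15:R b2@16:L]
Ball 4: thrown@5 h=3 -> first land @8; rethrown@8 h=4 -> second land @12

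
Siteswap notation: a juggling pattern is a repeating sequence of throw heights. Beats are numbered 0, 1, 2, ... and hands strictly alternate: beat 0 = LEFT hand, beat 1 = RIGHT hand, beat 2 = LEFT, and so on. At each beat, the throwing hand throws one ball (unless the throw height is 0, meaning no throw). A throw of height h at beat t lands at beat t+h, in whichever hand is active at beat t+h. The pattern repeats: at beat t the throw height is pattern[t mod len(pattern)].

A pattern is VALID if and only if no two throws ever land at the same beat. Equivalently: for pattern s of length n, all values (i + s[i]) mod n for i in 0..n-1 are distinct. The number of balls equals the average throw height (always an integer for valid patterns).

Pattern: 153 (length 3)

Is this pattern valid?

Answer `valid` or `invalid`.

i=0: (i + s[i]) mod n = (0 + 1) mod 3 = 1
i=1: (i + s[i]) mod n = (1 + 5) mod 3 = 0
i=2: (i + s[i]) mod n = (2 + 3) mod 3 = 2
Residues: [1, 0, 2], distinct: True

Answer: valid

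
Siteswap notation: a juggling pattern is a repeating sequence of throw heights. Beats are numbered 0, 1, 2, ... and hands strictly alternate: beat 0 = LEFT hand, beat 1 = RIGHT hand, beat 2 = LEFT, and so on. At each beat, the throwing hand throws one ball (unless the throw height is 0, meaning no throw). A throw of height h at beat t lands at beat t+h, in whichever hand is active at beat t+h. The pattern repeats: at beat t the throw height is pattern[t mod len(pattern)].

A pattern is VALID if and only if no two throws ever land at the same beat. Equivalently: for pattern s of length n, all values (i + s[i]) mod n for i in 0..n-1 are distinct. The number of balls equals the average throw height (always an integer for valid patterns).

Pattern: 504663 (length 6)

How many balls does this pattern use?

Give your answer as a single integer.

Answer: 4

Derivation:
Pattern = [5, 0, 4, 6, 6, 3], length n = 6
  position 0: throw height = 5, running sum = 5
  position 1: throw height = 0, running sum = 5
  position 2: throw height = 4, running sum = 9
  position 3: throw height = 6, running sum = 15
  position 4: throw height = 6, running sum = 21
  position 5: throw height = 3, running sum = 24
Total sum = 24; balls = sum / n = 24 / 6 = 4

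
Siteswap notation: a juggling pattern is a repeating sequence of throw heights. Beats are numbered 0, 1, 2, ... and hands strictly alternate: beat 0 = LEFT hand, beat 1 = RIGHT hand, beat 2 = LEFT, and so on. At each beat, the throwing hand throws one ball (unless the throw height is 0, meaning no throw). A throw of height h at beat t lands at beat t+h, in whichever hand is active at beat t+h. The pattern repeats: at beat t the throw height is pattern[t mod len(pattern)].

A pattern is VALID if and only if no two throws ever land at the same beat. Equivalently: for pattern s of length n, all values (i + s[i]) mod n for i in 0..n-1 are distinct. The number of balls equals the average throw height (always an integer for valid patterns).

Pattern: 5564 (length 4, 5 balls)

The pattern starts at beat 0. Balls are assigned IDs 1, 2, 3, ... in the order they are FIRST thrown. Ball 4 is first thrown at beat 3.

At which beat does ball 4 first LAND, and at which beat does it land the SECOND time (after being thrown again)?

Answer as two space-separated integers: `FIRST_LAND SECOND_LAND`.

Answer: 7 11

Derivation:
Beat 0 (L): throw ball1 h=5 -> lands@5:R; in-air after throw: [b1@5:R]
Beat 1 (R): throw ball2 h=5 -> lands@6:L; in-air after throw: [b1@5:R b2@6:L]
Beat 2 (L): throw ball3 h=6 -> lands@8:L; in-air after throw: [b1@5:R b2@6:L b3@8:L]
Beat 3 (R): throw ball4 h=4 -> lands@7:R; in-air after throw: [b1@5:R b2@6:L b4@7:R b3@8:L]
Beat 4 (L): throw ball5 h=5 -> lands@9:R; in-air after throw: [b1@5:R b2@6:L b4@7:R b3@8:L b5@9:R]
Beat 5 (R): throw ball1 h=5 -> lands@10:L; in-air after throw: [b2@6:L b4@7:R b3@8:L b5@9:R b1@10:L]
Beat 6 (L): throw ball2 h=6 -> lands@12:L; in-air after throw: [b4@7:R b3@8:L b5@9:R b1@10:L b2@12:L]
Beat 7 (R): throw ball4 h=4 -> lands@11:R; in-air after throw: [b3@8:L b5@9:R b1@10:L b4@11:R b2@12:L]
Beat 8 (L): throw ball3 h=5 -> lands@13:R; in-air after throw: [b5@9:R b1@10:L b4@11:R b2@12:L b3@13:R]
Beat 9 (R): throw ball5 h=5 -> lands@14:L; in-air after throw: [b1@10:L b4@11:R b2@12:L b3@13:R b5@14:L]
Beat 10 (L): throw ball1 h=6 -> lands@16:L; in-air after throw: [b4@11:R b2@12:L b3@13:R b5@14:L b1@16:L]
Beat 11 (R): throw ball4 h=4 -> lands@15:R; in-air after throw: [b2@12:L b3@13:R b5@14:L b4@15:R b1@16:L]
Ball 4: thrown@3 h=4 -> first land @7; rethrown@7 h=4 -> second land @11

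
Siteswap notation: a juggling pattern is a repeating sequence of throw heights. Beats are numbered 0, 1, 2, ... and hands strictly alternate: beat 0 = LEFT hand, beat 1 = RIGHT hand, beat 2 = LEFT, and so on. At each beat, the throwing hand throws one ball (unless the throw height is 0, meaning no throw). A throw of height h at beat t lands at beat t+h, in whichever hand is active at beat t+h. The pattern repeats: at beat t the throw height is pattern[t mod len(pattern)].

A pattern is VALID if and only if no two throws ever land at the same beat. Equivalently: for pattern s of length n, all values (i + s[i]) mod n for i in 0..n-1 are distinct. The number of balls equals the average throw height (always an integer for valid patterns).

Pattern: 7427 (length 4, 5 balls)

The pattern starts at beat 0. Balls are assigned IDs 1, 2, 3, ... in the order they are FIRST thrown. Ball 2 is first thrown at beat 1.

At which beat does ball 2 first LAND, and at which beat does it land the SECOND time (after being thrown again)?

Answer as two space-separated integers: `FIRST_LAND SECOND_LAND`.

Answer: 5 9

Derivation:
Beat 0 (L): throw ball1 h=7 -> lands@7:R; in-air after throw: [b1@7:R]
Beat 1 (R): throw ball2 h=4 -> lands@5:R; in-air after throw: [b2@5:R b1@7:R]
Beat 2 (L): throw ball3 h=2 -> lands@4:L; in-air after throw: [b3@4:L b2@5:R b1@7:R]
Beat 3 (R): throw ball4 h=7 -> lands@10:L; in-air after throw: [b3@4:L b2@5:R b1@7:R b4@10:L]
Beat 4 (L): throw ball3 h=7 -> lands@11:R; in-air after throw: [b2@5:R b1@7:R b4@10:L b3@11:R]
Beat 5 (R): throw ball2 h=4 -> lands@9:R; in-air after throw: [b1@7:R b2@9:R b4@10:L b3@11:R]
Beat 6 (L): throw ball5 h=2 -> lands@8:L; in-air after throw: [b1@7:R b5@8:L b2@9:R b4@10:L b3@11:R]
Beat 7 (R): throw ball1 h=7 -> lands@14:L; in-air after throw: [b5@8:L b2@9:R b4@10:L b3@11:R b1@14:L]
Beat 8 (L): throw ball5 h=7 -> lands@15:R; in-air after throw: [b2@9:R b4@10:L b3@11:R b1@14:L b5@15:R]
Beat 9 (R): throw ball2 h=4 -> lands@13:R; in-air after throw: [b4@10:L b3@11:R b2@13:R b1@14:L b5@15:R]
Ball 2: thrown@1 h=4 -> first land @5; rethrown@5 h=4 -> second land @9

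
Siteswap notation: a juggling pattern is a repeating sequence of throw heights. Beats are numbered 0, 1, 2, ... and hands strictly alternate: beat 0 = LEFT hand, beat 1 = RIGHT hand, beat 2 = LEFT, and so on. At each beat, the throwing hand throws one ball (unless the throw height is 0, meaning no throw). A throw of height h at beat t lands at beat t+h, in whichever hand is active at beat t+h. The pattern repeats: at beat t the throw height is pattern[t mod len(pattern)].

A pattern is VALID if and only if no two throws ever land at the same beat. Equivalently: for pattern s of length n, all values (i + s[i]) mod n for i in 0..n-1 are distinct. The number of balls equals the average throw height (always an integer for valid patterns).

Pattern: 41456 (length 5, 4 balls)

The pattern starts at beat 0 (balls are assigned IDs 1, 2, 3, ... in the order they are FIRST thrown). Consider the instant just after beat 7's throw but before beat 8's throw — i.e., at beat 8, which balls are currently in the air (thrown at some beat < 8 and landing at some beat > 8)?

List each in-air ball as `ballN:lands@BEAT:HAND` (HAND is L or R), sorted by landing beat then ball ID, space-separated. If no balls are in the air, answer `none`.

Beat 0 (L): throw ball1 h=4 -> lands@4:L; in-air after throw: [b1@4:L]
Beat 1 (R): throw ball2 h=1 -> lands@2:L; in-air after throw: [b2@2:L b1@4:L]
Beat 2 (L): throw ball2 h=4 -> lands@6:L; in-air after throw: [b1@4:L b2@6:L]
Beat 3 (R): throw ball3 h=5 -> lands@8:L; in-air after throw: [b1@4:L b2@6:L b3@8:L]
Beat 4 (L): throw ball1 h=6 -> lands@10:L; in-air after throw: [b2@6:L b3@8:L b1@10:L]
Beat 5 (R): throw ball4 h=4 -> lands@9:R; in-air after throw: [b2@6:L b3@8:L b4@9:R b1@10:L]
Beat 6 (L): throw ball2 h=1 -> lands@7:R; in-air after throw: [b2@7:R b3@8:L b4@9:R b1@10:L]
Beat 7 (R): throw ball2 h=4 -> lands@11:R; in-air after throw: [b3@8:L b4@9:R b1@10:L b2@11:R]
Beat 8 (L): throw ball3 h=5 -> lands@13:R; in-air after throw: [b4@9:R b1@10:L b2@11:R b3@13:R]

Answer: ball4:lands@9:R ball1:lands@10:L ball2:lands@11:R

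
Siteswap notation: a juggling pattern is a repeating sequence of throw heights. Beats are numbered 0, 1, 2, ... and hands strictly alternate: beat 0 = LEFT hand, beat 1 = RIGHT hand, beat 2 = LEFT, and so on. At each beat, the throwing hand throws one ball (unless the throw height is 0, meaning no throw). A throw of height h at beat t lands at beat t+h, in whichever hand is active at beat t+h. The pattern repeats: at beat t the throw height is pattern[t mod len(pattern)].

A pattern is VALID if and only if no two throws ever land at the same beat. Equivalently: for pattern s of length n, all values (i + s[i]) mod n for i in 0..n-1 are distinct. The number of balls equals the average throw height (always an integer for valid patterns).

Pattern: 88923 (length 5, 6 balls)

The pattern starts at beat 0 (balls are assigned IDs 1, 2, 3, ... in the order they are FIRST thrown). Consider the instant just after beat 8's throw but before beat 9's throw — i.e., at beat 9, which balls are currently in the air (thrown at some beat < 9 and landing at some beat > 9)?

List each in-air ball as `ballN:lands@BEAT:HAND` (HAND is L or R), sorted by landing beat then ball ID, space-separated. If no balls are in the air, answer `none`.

Beat 0 (L): throw ball1 h=8 -> lands@8:L; in-air after throw: [b1@8:L]
Beat 1 (R): throw ball2 h=8 -> lands@9:R; in-air after throw: [b1@8:L b2@9:R]
Beat 2 (L): throw ball3 h=9 -> lands@11:R; in-air after throw: [b1@8:L b2@9:R b3@11:R]
Beat 3 (R): throw ball4 h=2 -> lands@5:R; in-air after throw: [b4@5:R b1@8:L b2@9:R b3@11:R]
Beat 4 (L): throw ball5 h=3 -> lands@7:R; in-air after throw: [b4@5:R b5@7:R b1@8:L b2@9:R b3@11:R]
Beat 5 (R): throw ball4 h=8 -> lands@13:R; in-air after throw: [b5@7:R b1@8:L b2@9:R b3@11:R b4@13:R]
Beat 6 (L): throw ball6 h=8 -> lands@14:L; in-air after throw: [b5@7:R b1@8:L b2@9:R b3@11:R b4@13:R b6@14:L]
Beat 7 (R): throw ball5 h=9 -> lands@16:L; in-air after throw: [b1@8:L b2@9:R b3@11:R b4@13:R b6@14:L b5@16:L]
Beat 8 (L): throw ball1 h=2 -> lands@10:L; in-air after throw: [b2@9:R b1@10:L b3@11:R b4@13:R b6@14:L b5@16:L]
Beat 9 (R): throw ball2 h=3 -> lands@12:L; in-air after throw: [b1@10:L b3@11:R b2@12:L b4@13:R b6@14:L b5@16:L]

Answer: ball1:lands@10:L ball3:lands@11:R ball4:lands@13:R ball6:lands@14:L ball5:lands@16:L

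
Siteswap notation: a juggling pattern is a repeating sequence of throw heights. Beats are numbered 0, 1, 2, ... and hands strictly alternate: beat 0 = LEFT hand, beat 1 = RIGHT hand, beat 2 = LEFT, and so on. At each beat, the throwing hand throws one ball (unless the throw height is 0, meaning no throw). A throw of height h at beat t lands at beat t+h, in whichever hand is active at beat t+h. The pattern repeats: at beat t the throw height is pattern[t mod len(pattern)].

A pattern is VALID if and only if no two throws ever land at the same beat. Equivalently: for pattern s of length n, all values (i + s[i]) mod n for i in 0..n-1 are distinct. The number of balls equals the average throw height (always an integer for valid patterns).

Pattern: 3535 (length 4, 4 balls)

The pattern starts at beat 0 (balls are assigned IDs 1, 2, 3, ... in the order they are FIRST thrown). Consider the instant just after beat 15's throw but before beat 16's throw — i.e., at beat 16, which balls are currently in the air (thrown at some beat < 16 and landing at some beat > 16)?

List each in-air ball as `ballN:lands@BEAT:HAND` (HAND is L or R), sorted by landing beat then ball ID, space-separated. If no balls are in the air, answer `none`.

Answer: ball2:lands@17:R ball3:lands@18:L ball4:lands@20:L

Derivation:
Beat 0 (L): throw ball1 h=3 -> lands@3:R; in-air after throw: [b1@3:R]
Beat 1 (R): throw ball2 h=5 -> lands@6:L; in-air after throw: [b1@3:R b2@6:L]
Beat 2 (L): throw ball3 h=3 -> lands@5:R; in-air after throw: [b1@3:R b3@5:R b2@6:L]
Beat 3 (R): throw ball1 h=5 -> lands@8:L; in-air after throw: [b3@5:R b2@6:L b1@8:L]
Beat 4 (L): throw ball4 h=3 -> lands@7:R; in-air after throw: [b3@5:R b2@6:L b4@7:R b1@8:L]
Beat 5 (R): throw ball3 h=5 -> lands@10:L; in-air after throw: [b2@6:L b4@7:R b1@8:L b3@10:L]
Beat 6 (L): throw ball2 h=3 -> lands@9:R; in-air after throw: [b4@7:R b1@8:L b2@9:R b3@10:L]
Beat 7 (R): throw ball4 h=5 -> lands@12:L; in-air after throw: [b1@8:L b2@9:R b3@10:L b4@12:L]
Beat 8 (L): throw ball1 h=3 -> lands@11:R; in-air after throw: [b2@9:R b3@10:L b1@11:R b4@12:L]
Beat 9 (R): throw ball2 h=5 -> lands@14:L; in-air after throw: [b3@10:L b1@11:R b4@12:L b2@14:L]
Beat 10 (L): throw ball3 h=3 -> lands@13:R; in-air after throw: [b1@11:R b4@12:L b3@13:R b2@14:L]
Beat 11 (R): throw ball1 h=5 -> lands@16:L; in-air after throw: [b4@12:L b3@13:R b2@14:L b1@16:L]
Beat 12 (L): throw ball4 h=3 -> lands@15:R; in-air after throw: [b3@13:R b2@14:L b4@15:R b1@16:L]
Beat 13 (R): throw ball3 h=5 -> lands@18:L; in-air after throw: [b2@14:L b4@15:R b1@16:L b3@18:L]
Beat 14 (L): throw ball2 h=3 -> lands@17:R; in-air after throw: [b4@15:R b1@16:L b2@17:R b3@18:L]
Beat 15 (R): throw ball4 h=5 -> lands@20:L; in-air after throw: [b1@16:L b2@17:R b3@18:L b4@20:L]
Beat 16 (L): throw ball1 h=3 -> lands@19:R; in-air after throw: [b2@17:R b3@18:L b1@19:R b4@20:L]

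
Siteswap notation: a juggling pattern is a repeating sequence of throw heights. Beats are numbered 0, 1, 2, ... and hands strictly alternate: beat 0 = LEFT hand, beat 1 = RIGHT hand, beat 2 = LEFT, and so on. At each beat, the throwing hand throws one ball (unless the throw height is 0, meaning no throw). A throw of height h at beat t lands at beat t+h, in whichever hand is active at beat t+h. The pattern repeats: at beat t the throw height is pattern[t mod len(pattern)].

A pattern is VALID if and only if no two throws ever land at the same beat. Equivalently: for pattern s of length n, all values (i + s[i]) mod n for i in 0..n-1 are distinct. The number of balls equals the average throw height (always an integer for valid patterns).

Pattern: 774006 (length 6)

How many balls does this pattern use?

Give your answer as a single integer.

Answer: 4

Derivation:
Pattern = [7, 7, 4, 0, 0, 6], length n = 6
  position 0: throw height = 7, running sum = 7
  position 1: throw height = 7, running sum = 14
  position 2: throw height = 4, running sum = 18
  position 3: throw height = 0, running sum = 18
  position 4: throw height = 0, running sum = 18
  position 5: throw height = 6, running sum = 24
Total sum = 24; balls = sum / n = 24 / 6 = 4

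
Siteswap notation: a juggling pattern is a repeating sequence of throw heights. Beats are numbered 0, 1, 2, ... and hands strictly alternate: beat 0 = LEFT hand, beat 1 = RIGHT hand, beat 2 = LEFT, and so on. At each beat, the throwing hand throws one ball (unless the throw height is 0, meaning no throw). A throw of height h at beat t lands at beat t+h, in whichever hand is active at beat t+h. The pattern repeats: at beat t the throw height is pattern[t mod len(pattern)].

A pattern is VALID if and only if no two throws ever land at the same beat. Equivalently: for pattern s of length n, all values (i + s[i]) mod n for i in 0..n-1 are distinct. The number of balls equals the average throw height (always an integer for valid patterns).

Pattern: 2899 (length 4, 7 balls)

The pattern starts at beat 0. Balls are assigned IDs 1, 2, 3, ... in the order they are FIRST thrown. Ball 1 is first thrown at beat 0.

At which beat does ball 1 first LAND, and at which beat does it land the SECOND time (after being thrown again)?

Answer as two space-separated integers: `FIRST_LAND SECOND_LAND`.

Answer: 2 11

Derivation:
Beat 0 (L): throw ball1 h=2 -> lands@2:L; in-air after throw: [b1@2:L]
Beat 1 (R): throw ball2 h=8 -> lands@9:R; in-air after throw: [b1@2:L b2@9:R]
Beat 2 (L): throw ball1 h=9 -> lands@11:R; in-air after throw: [b2@9:R b1@11:R]
Beat 3 (R): throw ball3 h=9 -> lands@12:L; in-air after throw: [b2@9:R b1@11:R b3@12:L]
Beat 4 (L): throw ball4 h=2 -> lands@6:L; in-air after throw: [b4@6:L b2@9:R b1@11:R b3@12:L]
Beat 5 (R): throw ball5 h=8 -> lands@13:R; in-air after throw: [b4@6:L b2@9:R b1@11:R b3@12:L b5@13:R]
Beat 6 (L): throw ball4 h=9 -> lands@15:R; in-air after throw: [b2@9:R b1@11:R b3@12:L b5@13:R b4@15:R]
Beat 7 (R): throw ball6 h=9 -> lands@16:L; in-air after throw: [b2@9:R b1@11:R b3@12:L b5@13:R b4@15:R b6@16:L]
Beat 8 (L): throw ball7 h=2 -> lands@10:L; in-air after throw: [b2@9:R b7@10:L b1@11:R b3@12:L b5@13:R b4@15:R b6@16:L]
Beat 9 (R): throw ball2 h=8 -> lands@17:R; in-air after throw: [b7@10:L b1@11:R b3@12:L b5@13:R b4@15:R b6@16:L b2@17:R]
Beat 10 (L): throw ball7 h=9 -> lands@19:R; in-air after throw: [b1@11:R b3@12:L b5@13:R b4@15:R b6@16:L b2@17:R b7@19:R]
Beat 11 (R): throw ball1 h=9 -> lands@20:L; in-air after throw: [b3@12:L b5@13:R b4@15:R b6@16:L b2@17:R b7@19:R b1@20:L]
Ball 1: thrown@0 h=2 -> first land @2; rethrown@2 h=9 -> second land @11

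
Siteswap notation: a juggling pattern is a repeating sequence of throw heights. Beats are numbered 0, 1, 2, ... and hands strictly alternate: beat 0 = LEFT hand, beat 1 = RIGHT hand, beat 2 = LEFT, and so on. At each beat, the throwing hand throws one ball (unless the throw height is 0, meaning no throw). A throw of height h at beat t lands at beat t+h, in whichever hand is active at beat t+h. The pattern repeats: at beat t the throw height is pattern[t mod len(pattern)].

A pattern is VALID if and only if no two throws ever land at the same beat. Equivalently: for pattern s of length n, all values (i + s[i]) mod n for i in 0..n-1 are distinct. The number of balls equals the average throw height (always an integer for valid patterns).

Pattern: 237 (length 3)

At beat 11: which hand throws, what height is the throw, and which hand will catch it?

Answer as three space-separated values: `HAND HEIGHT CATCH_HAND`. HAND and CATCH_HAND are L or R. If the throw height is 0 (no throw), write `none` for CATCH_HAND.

Answer: R 7 L

Derivation:
Beat 11: 11 mod 2 = 1, so hand = R
Throw height = pattern[11 mod 3] = pattern[2] = 7
Lands at beat 11+7=18, 18 mod 2 = 0, so catch hand = L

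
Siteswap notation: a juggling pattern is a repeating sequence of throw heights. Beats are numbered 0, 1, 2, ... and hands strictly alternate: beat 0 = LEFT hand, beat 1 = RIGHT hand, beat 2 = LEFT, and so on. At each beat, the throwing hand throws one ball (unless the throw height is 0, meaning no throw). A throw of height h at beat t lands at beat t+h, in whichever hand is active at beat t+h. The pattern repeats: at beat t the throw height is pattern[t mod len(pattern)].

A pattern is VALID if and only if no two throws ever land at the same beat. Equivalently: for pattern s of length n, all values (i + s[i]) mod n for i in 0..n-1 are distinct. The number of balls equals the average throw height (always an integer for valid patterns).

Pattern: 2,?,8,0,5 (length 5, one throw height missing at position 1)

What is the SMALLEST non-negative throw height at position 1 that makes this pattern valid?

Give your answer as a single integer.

i=0: (0 + 2) mod 5 = 2
i=1: s[i]=? (unknown)
i=2: (2 + 8) mod 5 = 0
i=3: (3 + 0) mod 5 = 3
i=4: (4 + 5) mod 5 = 4
Known residues: [0, 2, 3, 4]; need a permutation of 0..4, so missing residue r = 1
Need (1 + s) mod 5 = 1; smallest s = (1 - 1) mod 5 = 0

Answer: 0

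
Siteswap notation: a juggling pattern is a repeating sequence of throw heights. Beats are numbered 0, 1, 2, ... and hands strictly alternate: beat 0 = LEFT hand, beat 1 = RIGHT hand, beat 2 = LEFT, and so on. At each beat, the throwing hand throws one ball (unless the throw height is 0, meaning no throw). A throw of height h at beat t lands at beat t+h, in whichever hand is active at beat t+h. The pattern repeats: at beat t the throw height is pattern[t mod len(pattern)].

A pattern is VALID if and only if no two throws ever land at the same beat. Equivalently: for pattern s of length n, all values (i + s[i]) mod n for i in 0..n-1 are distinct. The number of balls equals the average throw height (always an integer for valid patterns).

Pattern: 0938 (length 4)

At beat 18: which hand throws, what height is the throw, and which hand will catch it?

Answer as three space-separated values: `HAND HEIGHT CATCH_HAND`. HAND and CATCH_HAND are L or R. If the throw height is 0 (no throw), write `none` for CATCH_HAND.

Answer: L 3 R

Derivation:
Beat 18: 18 mod 2 = 0, so hand = L
Throw height = pattern[18 mod 4] = pattern[2] = 3
Lands at beat 18+3=21, 21 mod 2 = 1, so catch hand = R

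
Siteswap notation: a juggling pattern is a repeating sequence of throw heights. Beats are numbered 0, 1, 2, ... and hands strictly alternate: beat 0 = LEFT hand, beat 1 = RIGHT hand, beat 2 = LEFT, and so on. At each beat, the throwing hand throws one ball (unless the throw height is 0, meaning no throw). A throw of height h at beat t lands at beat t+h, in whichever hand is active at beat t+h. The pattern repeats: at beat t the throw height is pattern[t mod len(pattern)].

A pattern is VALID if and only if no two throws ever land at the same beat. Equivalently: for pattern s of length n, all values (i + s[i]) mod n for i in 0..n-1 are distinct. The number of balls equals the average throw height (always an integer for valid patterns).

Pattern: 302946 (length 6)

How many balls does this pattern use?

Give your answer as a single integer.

Answer: 4

Derivation:
Pattern = [3, 0, 2, 9, 4, 6], length n = 6
  position 0: throw height = 3, running sum = 3
  position 1: throw height = 0, running sum = 3
  position 2: throw height = 2, running sum = 5
  position 3: throw height = 9, running sum = 14
  position 4: throw height = 4, running sum = 18
  position 5: throw height = 6, running sum = 24
Total sum = 24; balls = sum / n = 24 / 6 = 4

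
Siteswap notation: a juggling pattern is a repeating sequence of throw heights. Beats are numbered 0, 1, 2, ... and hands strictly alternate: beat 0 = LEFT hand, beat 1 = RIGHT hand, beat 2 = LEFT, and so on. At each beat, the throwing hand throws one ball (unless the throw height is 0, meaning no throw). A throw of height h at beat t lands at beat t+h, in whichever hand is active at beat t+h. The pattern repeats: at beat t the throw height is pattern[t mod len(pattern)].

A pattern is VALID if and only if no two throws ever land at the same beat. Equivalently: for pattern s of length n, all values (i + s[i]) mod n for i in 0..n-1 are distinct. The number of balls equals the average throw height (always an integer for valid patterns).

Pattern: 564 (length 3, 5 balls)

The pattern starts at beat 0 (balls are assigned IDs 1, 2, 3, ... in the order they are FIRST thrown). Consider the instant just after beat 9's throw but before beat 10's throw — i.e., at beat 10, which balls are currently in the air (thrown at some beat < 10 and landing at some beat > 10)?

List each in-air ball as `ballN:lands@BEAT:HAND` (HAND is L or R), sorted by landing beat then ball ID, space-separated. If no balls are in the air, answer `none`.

Answer: ball3:lands@11:R ball4:lands@12:L ball2:lands@13:R ball1:lands@14:L

Derivation:
Beat 0 (L): throw ball1 h=5 -> lands@5:R; in-air after throw: [b1@5:R]
Beat 1 (R): throw ball2 h=6 -> lands@7:R; in-air after throw: [b1@5:R b2@7:R]
Beat 2 (L): throw ball3 h=4 -> lands@6:L; in-air after throw: [b1@5:R b3@6:L b2@7:R]
Beat 3 (R): throw ball4 h=5 -> lands@8:L; in-air after throw: [b1@5:R b3@6:L b2@7:R b4@8:L]
Beat 4 (L): throw ball5 h=6 -> lands@10:L; in-air after throw: [b1@5:R b3@6:L b2@7:R b4@8:L b5@10:L]
Beat 5 (R): throw ball1 h=4 -> lands@9:R; in-air after throw: [b3@6:L b2@7:R b4@8:L b1@9:R b5@10:L]
Beat 6 (L): throw ball3 h=5 -> lands@11:R; in-air after throw: [b2@7:R b4@8:L b1@9:R b5@10:L b3@11:R]
Beat 7 (R): throw ball2 h=6 -> lands@13:R; in-air after throw: [b4@8:L b1@9:R b5@10:L b3@11:R b2@13:R]
Beat 8 (L): throw ball4 h=4 -> lands@12:L; in-air after throw: [b1@9:R b5@10:L b3@11:R b4@12:L b2@13:R]
Beat 9 (R): throw ball1 h=5 -> lands@14:L; in-air after throw: [b5@10:L b3@11:R b4@12:L b2@13:R b1@14:L]
Beat 10 (L): throw ball5 h=6 -> lands@16:L; in-air after throw: [b3@11:R b4@12:L b2@13:R b1@14:L b5@16:L]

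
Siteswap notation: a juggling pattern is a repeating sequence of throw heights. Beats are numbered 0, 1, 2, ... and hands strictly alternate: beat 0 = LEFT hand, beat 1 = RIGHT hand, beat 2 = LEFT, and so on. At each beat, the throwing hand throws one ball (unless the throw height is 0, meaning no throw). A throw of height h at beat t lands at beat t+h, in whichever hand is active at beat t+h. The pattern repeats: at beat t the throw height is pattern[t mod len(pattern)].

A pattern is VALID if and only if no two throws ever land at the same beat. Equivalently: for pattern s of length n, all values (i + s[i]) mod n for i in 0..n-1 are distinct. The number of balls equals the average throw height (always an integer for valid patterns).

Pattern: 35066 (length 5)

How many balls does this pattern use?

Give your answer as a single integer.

Pattern = [3, 5, 0, 6, 6], length n = 5
  position 0: throw height = 3, running sum = 3
  position 1: throw height = 5, running sum = 8
  position 2: throw height = 0, running sum = 8
  position 3: throw height = 6, running sum = 14
  position 4: throw height = 6, running sum = 20
Total sum = 20; balls = sum / n = 20 / 5 = 4

Answer: 4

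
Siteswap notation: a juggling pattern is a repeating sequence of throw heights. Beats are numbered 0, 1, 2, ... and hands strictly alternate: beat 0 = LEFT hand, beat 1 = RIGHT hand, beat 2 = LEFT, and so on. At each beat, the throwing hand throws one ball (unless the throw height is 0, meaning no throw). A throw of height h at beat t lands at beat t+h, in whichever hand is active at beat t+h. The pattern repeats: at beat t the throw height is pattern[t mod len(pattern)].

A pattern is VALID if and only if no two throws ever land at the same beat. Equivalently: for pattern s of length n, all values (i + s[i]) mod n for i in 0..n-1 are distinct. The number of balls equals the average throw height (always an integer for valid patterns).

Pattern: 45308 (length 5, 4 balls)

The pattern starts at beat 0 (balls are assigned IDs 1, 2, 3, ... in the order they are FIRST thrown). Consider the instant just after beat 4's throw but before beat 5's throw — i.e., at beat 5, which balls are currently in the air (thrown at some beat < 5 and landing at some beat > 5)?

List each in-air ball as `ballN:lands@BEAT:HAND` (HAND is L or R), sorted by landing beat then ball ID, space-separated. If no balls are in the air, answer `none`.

Answer: ball2:lands@6:L ball1:lands@12:L

Derivation:
Beat 0 (L): throw ball1 h=4 -> lands@4:L; in-air after throw: [b1@4:L]
Beat 1 (R): throw ball2 h=5 -> lands@6:L; in-air after throw: [b1@4:L b2@6:L]
Beat 2 (L): throw ball3 h=3 -> lands@5:R; in-air after throw: [b1@4:L b3@5:R b2@6:L]
Beat 4 (L): throw ball1 h=8 -> lands@12:L; in-air after throw: [b3@5:R b2@6:L b1@12:L]
Beat 5 (R): throw ball3 h=4 -> lands@9:R; in-air after throw: [b2@6:L b3@9:R b1@12:L]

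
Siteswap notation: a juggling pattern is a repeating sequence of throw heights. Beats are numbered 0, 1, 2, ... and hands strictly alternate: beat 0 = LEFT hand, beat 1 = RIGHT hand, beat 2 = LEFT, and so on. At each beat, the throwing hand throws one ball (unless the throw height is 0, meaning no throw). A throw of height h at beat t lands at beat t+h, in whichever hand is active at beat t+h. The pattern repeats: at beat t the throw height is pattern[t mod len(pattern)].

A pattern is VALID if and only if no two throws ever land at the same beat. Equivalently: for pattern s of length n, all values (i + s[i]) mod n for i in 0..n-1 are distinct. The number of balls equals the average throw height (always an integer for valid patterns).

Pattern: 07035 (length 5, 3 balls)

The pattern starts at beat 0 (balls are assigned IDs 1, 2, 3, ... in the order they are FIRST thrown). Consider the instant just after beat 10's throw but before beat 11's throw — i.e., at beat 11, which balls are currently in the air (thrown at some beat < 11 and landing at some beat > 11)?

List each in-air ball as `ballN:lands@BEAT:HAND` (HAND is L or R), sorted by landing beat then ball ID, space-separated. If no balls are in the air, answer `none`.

Answer: ball2:lands@13:R ball3:lands@14:L

Derivation:
Beat 1 (R): throw ball1 h=7 -> lands@8:L; in-air after throw: [b1@8:L]
Beat 3 (R): throw ball2 h=3 -> lands@6:L; in-air after throw: [b2@6:L b1@8:L]
Beat 4 (L): throw ball3 h=5 -> lands@9:R; in-air after throw: [b2@6:L b1@8:L b3@9:R]
Beat 6 (L): throw ball2 h=7 -> lands@13:R; in-air after throw: [b1@8:L b3@9:R b2@13:R]
Beat 8 (L): throw ball1 h=3 -> lands@11:R; in-air after throw: [b3@9:R b1@11:R b2@13:R]
Beat 9 (R): throw ball3 h=5 -> lands@14:L; in-air after throw: [b1@11:R b2@13:R b3@14:L]
Beat 11 (R): throw ball1 h=7 -> lands@18:L; in-air after throw: [b2@13:R b3@14:L b1@18:L]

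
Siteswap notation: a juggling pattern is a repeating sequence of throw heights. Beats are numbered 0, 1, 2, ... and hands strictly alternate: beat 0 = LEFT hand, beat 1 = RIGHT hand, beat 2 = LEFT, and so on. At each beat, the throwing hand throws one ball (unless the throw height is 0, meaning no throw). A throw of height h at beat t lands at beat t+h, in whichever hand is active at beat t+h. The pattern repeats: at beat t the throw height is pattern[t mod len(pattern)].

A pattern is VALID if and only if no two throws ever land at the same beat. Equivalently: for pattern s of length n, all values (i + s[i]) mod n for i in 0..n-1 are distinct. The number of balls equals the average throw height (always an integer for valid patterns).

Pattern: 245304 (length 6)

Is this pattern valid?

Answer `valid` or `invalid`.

Answer: valid

Derivation:
i=0: (i + s[i]) mod n = (0 + 2) mod 6 = 2
i=1: (i + s[i]) mod n = (1 + 4) mod 6 = 5
i=2: (i + s[i]) mod n = (2 + 5) mod 6 = 1
i=3: (i + s[i]) mod n = (3 + 3) mod 6 = 0
i=4: (i + s[i]) mod n = (4 + 0) mod 6 = 4
i=5: (i + s[i]) mod n = (5 + 4) mod 6 = 3
Residues: [2, 5, 1, 0, 4, 3], distinct: True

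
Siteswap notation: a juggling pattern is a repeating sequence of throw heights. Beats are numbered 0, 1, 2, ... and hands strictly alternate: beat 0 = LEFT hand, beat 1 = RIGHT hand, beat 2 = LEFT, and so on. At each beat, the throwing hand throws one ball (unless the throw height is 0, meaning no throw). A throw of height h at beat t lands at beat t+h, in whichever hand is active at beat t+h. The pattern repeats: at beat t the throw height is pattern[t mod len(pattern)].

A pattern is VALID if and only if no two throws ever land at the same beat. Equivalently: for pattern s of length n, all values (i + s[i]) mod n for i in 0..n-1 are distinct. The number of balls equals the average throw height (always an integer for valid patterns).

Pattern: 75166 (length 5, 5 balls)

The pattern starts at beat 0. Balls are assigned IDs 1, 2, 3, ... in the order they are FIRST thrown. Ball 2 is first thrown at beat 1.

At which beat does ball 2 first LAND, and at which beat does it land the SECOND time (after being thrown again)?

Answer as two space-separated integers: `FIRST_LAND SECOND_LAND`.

Beat 0 (L): throw ball1 h=7 -> lands@7:R; in-air after throw: [b1@7:R]
Beat 1 (R): throw ball2 h=5 -> lands@6:L; in-air after throw: [b2@6:L b1@7:R]
Beat 2 (L): throw ball3 h=1 -> lands@3:R; in-air after throw: [b3@3:R b2@6:L b1@7:R]
Beat 3 (R): throw ball3 h=6 -> lands@9:R; in-air after throw: [b2@6:L b1@7:R b3@9:R]
Beat 4 (L): throw ball4 h=6 -> lands@10:L; in-air after throw: [b2@6:L b1@7:R b3@9:R b4@10:L]
Beat 5 (R): throw ball5 h=7 -> lands@12:L; in-air after throw: [b2@6:L b1@7:R b3@9:R b4@10:L b5@12:L]
Beat 6 (L): throw ball2 h=5 -> lands@11:R; in-air after throw: [b1@7:R b3@9:R b4@10:L b2@11:R b5@12:L]
Beat 7 (R): throw ball1 h=1 -> lands@8:L; in-air after throw: [b1@8:L b3@9:R b4@10:L b2@11:R b5@12:L]
Beat 8 (L): throw ball1 h=6 -> lands@14:L; in-air after throw: [b3@9:R b4@10:L b2@11:R b5@12:L b1@14:L]
Beat 9 (R): throw ball3 h=6 -> lands@15:R; in-air after throw: [b4@10:L b2@11:R b5@12:L b1@14:L b3@15:R]
Beat 10 (L): throw ball4 h=7 -> lands@17:R; in-air after throw: [b2@11:R b5@12:L b1@14:L b3@15:R b4@17:R]
Beat 11 (R): throw ball2 h=5 -> lands@16:L; in-air after throw: [b5@12:L b1@14:L b3@15:R b2@16:L b4@17:R]
Ball 2: thrown@1 h=5 -> first land @6; rethrown@6 h=5 -> second land @11

Answer: 6 11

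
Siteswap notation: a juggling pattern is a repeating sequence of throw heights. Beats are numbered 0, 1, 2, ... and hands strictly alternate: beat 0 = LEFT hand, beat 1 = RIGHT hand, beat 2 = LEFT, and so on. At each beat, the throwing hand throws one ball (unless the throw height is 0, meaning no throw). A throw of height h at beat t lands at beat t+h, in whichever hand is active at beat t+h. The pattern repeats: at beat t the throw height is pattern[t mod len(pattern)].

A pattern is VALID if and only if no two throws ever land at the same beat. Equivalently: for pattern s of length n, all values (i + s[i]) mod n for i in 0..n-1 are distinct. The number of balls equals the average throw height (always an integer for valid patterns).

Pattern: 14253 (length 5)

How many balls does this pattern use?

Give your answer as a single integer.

Pattern = [1, 4, 2, 5, 3], length n = 5
  position 0: throw height = 1, running sum = 1
  position 1: throw height = 4, running sum = 5
  position 2: throw height = 2, running sum = 7
  position 3: throw height = 5, running sum = 12
  position 4: throw height = 3, running sum = 15
Total sum = 15; balls = sum / n = 15 / 5 = 3

Answer: 3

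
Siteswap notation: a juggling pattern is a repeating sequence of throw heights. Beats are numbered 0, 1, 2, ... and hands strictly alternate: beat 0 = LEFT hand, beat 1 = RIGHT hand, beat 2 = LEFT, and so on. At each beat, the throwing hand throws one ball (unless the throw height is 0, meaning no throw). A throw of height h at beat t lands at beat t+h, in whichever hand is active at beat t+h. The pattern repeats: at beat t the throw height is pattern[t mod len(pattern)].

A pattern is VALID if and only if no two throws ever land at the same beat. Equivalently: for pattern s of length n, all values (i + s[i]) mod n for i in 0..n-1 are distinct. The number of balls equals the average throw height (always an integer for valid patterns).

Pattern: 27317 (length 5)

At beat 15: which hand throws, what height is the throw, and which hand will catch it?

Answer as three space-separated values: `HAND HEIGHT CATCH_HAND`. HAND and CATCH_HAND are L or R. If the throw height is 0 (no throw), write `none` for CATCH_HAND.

Answer: R 2 R

Derivation:
Beat 15: 15 mod 2 = 1, so hand = R
Throw height = pattern[15 mod 5] = pattern[0] = 2
Lands at beat 15+2=17, 17 mod 2 = 1, so catch hand = R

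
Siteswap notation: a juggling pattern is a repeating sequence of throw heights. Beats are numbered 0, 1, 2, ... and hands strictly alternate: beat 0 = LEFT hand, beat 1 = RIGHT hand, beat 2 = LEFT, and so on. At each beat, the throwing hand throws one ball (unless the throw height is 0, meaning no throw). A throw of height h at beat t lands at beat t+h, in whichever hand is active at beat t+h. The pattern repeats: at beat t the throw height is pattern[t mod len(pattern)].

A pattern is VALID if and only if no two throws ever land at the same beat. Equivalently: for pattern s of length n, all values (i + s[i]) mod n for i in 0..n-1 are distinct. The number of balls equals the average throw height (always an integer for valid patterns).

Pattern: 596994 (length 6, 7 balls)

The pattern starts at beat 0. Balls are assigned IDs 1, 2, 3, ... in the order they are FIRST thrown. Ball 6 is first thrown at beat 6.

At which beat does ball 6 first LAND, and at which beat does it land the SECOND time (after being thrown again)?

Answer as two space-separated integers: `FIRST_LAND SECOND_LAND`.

Beat 0 (L): throw ball1 h=5 -> lands@5:R; in-air after throw: [b1@5:R]
Beat 1 (R): throw ball2 h=9 -> lands@10:L; in-air after throw: [b1@5:R b2@10:L]
Beat 2 (L): throw ball3 h=6 -> lands@8:L; in-air after throw: [b1@5:R b3@8:L b2@10:L]
Beat 3 (R): throw ball4 h=9 -> lands@12:L; in-air after throw: [b1@5:R b3@8:L b2@10:L b4@12:L]
Beat 4 (L): throw ball5 h=9 -> lands@13:R; in-air after throw: [b1@5:R b3@8:L b2@10:L b4@12:L b5@13:R]
Beat 5 (R): throw ball1 h=4 -> lands@9:R; in-air after throw: [b3@8:L b1@9:R b2@10:L b4@12:L b5@13:R]
Beat 6 (L): throw ball6 h=5 -> lands@11:R; in-air after throw: [b3@8:L b1@9:R b2@10:L b6@11:R b4@12:L b5@13:R]
Beat 7 (R): throw ball7 h=9 -> lands@16:L; in-air after throw: [b3@8:L b1@9:R b2@10:L b6@11:R b4@12:L b5@13:R b7@16:L]
Beat 8 (L): throw ball3 h=6 -> lands@14:L; in-air after throw: [b1@9:R b2@10:L b6@11:R b4@12:L b5@13:R b3@14:L b7@16:L]
Beat 9 (R): throw ball1 h=9 -> lands@18:L; in-air after throw: [b2@10:L b6@11:R b4@12:L b5@13:R b3@14:L b7@16:L b1@18:L]
Beat 10 (L): throw ball2 h=9 -> lands@19:R; in-air after throw: [b6@11:R b4@12:L b5@13:R b3@14:L b7@16:L b1@18:L b2@19:R]
Beat 11 (R): throw ball6 h=4 -> lands@15:R; in-air after throw: [b4@12:L b5@13:R b3@14:L b6@15:R b7@16:L b1@18:L b2@19:R]
Beat 12 (L): throw ball4 h=5 -> lands@17:R; in-air after throw: [b5@13:R b3@14:L b6@15:R b7@16:L b4@17:R b1@18:L b2@19:R]
Beat 13 (R): throw ball5 h=9 -> lands@22:L; in-air after throw: [b3@14:L b6@15:R b7@16:L b4@17:R b1@18:L b2@19:R b5@22:L]
Beat 14 (L): throw ball3 h=6 -> lands@20:L; in-air after throw: [b6@15:R b7@16:L b4@17:R b1@18:L b2@19:R b3@20:L b5@22:L]
Beat 15 (R): throw ball6 h=9 -> lands@24:L; in-air after throw: [b7@16:L b4@17:R b1@18:L b2@19:R b3@20:L b5@22:L b6@24:L]
Ball 6: thrown@6 h=5 -> first land @11; rethrown@11 h=4 -> second land @15

Answer: 11 15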